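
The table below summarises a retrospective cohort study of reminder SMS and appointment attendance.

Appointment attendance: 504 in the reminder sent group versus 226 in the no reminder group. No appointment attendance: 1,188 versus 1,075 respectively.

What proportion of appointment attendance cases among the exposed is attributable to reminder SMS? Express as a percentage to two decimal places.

From the description: a = 504, b = 1188, c = 226, d = 1075.
Risk in exposed = 504/1692 = 0.29787; risk in unexposed = 226/1301 = 0.17371.
RR = 0.29787/0.17371 = 1.71474
AR% = (RR − 1)/RR × 100 = (1.71474 − 1)/1.71474 × 100 = 41.6822%

41.68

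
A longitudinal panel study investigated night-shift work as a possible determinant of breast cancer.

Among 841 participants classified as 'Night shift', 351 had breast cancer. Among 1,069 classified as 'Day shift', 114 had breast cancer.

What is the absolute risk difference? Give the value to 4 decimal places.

From the description: a = 351, b = 490, c = 114, d = 955.
Risk in exposed = 351/841 = 0.417360; risk in unexposed = 114/1069 = 0.106642.
Risk difference = 0.417360 − 0.106642 = 0.310719

0.3107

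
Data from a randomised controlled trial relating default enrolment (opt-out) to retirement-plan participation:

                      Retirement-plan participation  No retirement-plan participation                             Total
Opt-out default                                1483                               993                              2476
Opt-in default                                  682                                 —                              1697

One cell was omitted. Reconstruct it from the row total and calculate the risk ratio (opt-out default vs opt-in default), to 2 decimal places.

1.49

The missing cell is in the unexposed row: 1697 − 682 = 1015.
So a = 1483, b = 993, c = 682, d = 1015.
RR = [a/(a+b)] / [c/(c+d)] = (1483/2476) / (682/1697) = 0.59895/0.40189 = 1.49035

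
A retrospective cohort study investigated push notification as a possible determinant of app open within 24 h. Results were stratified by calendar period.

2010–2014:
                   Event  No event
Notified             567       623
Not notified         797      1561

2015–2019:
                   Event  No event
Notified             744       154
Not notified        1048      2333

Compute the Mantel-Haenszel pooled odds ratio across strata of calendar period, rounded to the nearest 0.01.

OR_MH = Σ(aᵢdᵢ/nᵢ) / Σ(bᵢcᵢ/nᵢ), where nᵢ is the stratum total.
Stratum 1 (2010–2014): n = 3548; a·d/n = 567·1561/3548 = 249.4608; b·c/n = 623·797/3548 = 139.9467
Stratum 2 (2015–2019): n = 4279; a·d/n = 744·2333/4279 = 405.6443; b·c/n = 154·1048/4279 = 37.7172
OR_MH = (249.4608 + 405.6443) / (139.9467 + 37.7172) = 655.1051 / 177.6640 = 3.68733

3.69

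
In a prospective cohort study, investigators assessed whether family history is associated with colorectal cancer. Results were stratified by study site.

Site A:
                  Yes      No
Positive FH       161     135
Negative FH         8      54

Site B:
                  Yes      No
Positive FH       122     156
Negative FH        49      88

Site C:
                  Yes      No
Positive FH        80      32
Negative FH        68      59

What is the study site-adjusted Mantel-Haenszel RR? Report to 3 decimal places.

RR_MH = Σ(aᵢ·n₀ᵢ/nᵢ) / Σ(cᵢ·n₁ᵢ/nᵢ), with n₁ᵢ = aᵢ+bᵢ (exposed), n₀ᵢ = cᵢ+dᵢ (unexposed), nᵢ = n₁ᵢ+n₀ᵢ.
Stratum 1 (Site A): n₁ = 296, n₀ = 62, n = 358; a·n₀/n = 161·62/358 = 27.8827; c·n₁/n = 8·296/358 = 6.6145
Stratum 2 (Site B): n₁ = 278, n₀ = 137, n = 415; a·n₀/n = 122·137/415 = 40.2747; c·n₁/n = 49·278/415 = 32.8241
Stratum 3 (Site C): n₁ = 112, n₀ = 127, n = 239; a·n₀/n = 80·127/239 = 42.5105; c·n₁/n = 68·112/239 = 31.8661
RR_MH = (27.8827 + 40.2747 + 42.5105) / (6.6145 + 32.8241 + 31.8661) = 110.6678 / 71.3047 = 1.55204

1.552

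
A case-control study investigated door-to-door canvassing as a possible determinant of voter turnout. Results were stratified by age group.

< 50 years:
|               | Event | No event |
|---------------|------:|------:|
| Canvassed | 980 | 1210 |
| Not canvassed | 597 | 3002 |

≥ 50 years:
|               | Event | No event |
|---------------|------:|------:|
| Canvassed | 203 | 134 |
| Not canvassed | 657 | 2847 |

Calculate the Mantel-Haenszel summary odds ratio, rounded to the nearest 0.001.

4.459

OR_MH = Σ(aᵢdᵢ/nᵢ) / Σ(bᵢcᵢ/nᵢ), where nᵢ is the stratum total.
Stratum 1 (< 50 years): n = 5789; a·d/n = 980·3002/5789 = 508.1983; b·c/n = 1210·597/5789 = 124.7832
Stratum 2 (≥ 50 years): n = 3841; a·d/n = 203·2847/3841 = 150.4663; b·c/n = 134·657/3841 = 22.9206
OR_MH = (508.1983 + 150.4663) / (124.7832 + 22.9206) = 658.6646 / 147.7038 = 4.45936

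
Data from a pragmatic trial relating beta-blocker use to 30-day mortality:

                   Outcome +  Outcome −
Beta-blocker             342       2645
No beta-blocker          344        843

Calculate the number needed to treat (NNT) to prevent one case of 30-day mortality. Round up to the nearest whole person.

6

Risk in treated group = 342/2987 = 0.11450; risk in control = 344/1187 = 0.28981.
Absolute risk reduction = 0.28981 − 0.11450 = 0.17531
NNT = 1 / ARR = 1 / 0.17531 = 5.704 → round up → 6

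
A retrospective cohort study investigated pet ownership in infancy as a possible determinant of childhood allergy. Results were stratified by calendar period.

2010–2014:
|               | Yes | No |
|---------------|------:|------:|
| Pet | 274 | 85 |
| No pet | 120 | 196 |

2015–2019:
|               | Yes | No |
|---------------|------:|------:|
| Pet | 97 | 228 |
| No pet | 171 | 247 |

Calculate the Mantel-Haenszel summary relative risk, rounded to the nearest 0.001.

RR_MH = Σ(aᵢ·n₀ᵢ/nᵢ) / Σ(cᵢ·n₁ᵢ/nᵢ), with n₁ᵢ = aᵢ+bᵢ (exposed), n₀ᵢ = cᵢ+dᵢ (unexposed), nᵢ = n₁ᵢ+n₀ᵢ.
Stratum 1 (2010–2014): n₁ = 359, n₀ = 316, n = 675; a·n₀/n = 274·316/675 = 128.2726; c·n₁/n = 120·359/675 = 63.8222
Stratum 2 (2015–2019): n₁ = 325, n₀ = 418, n = 743; a·n₀/n = 97·418/743 = 54.5707; c·n₁/n = 171·325/743 = 74.7981
RR_MH = (128.2726 + 54.5707) / (63.8222 + 74.7981) = 182.8433 / 138.6203 = 1.31902

1.319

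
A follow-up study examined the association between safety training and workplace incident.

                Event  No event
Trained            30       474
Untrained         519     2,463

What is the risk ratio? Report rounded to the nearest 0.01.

Cells: a = 30, b = 474, c = 519, d = 2463.
Risk in exposed = 30/504 = 0.05952; risk in unexposed = 519/2982 = 0.17404.
RR = 0.05952 / 0.17404 = 0.34200
The risk is 66% lower among the exposed than among the unexposed.

0.34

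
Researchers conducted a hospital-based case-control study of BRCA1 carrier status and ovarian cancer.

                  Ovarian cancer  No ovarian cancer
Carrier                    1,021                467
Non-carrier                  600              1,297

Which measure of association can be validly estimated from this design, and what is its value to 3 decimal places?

Cells: a = 1021, b = 467, c = 600, d = 1297.
This is a hospital-based case-control study: participants were sampled on outcome status, so risks in the source population cannot be estimated directly — relative risk is not valid here. The odds ratio is the appropriate measure.
OR = (a·d)/(b·c) = (1021 × 1297) / (467 × 600) = 1324237 / 280200 = 4.72604

4.726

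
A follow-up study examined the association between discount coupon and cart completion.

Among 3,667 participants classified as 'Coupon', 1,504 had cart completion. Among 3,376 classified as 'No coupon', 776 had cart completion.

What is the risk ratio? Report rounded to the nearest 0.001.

From the description: a = 1504, b = 2163, c = 776, d = 2600.
Risk in exposed = 1504/3667 = 0.41014; risk in unexposed = 776/3376 = 0.22986.
RR = 0.41014 / 0.22986 = 1.78434
The risk among the exposed is 1.78 times that among the unexposed.

1.784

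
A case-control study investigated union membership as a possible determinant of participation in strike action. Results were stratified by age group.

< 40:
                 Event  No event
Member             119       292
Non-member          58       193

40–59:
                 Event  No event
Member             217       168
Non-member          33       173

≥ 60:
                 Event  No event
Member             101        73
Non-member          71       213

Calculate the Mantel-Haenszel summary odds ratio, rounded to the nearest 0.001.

3.137

OR_MH = Σ(aᵢdᵢ/nᵢ) / Σ(bᵢcᵢ/nᵢ), where nᵢ is the stratum total.
Stratum 1 (< 40): n = 662; a·d/n = 119·193/662 = 34.6934; b·c/n = 292·58/662 = 25.5831
Stratum 2 (40–59): n = 591; a·d/n = 217·173/591 = 63.5212; b·c/n = 168·33/591 = 9.3807
Stratum 3 (≥ 60): n = 458; a·d/n = 101·213/458 = 46.9716; b·c/n = 73·71/458 = 11.3166
OR_MH = (34.6934 + 63.5212 + 46.9716) / (25.5831 + 9.3807 + 11.3166) = 145.1861 / 46.2804 = 3.13710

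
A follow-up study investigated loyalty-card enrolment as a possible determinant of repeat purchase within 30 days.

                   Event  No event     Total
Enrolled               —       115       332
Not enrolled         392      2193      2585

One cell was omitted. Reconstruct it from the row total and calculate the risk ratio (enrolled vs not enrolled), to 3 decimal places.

4.310

The missing cell is in the exposed row: 332 − 115 = 217.
So a = 217, b = 115, c = 392, d = 2193.
RR = [a/(a+b)] / [c/(c+d)] = (217/332) / (392/2585) = 0.65361/0.15164 = 4.31019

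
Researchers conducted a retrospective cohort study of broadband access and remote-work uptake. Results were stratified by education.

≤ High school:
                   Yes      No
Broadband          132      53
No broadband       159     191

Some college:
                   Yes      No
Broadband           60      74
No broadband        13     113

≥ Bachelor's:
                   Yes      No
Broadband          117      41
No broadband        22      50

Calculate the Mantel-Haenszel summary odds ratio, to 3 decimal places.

4.220

OR_MH = Σ(aᵢdᵢ/nᵢ) / Σ(bᵢcᵢ/nᵢ), where nᵢ is the stratum total.
Stratum 1 (≤ High school): n = 535; a·d/n = 132·191/535 = 47.1252; b·c/n = 53·159/535 = 15.7514
Stratum 2 (Some college): n = 260; a·d/n = 60·113/260 = 26.0769; b·c/n = 74·13/260 = 3.7000
Stratum 3 (≥ Bachelor's): n = 230; a·d/n = 117·50/230 = 25.4348; b·c/n = 41·22/230 = 3.9217
OR_MH = (47.1252 + 26.0769 + 25.4348) / (15.7514 + 3.7000 + 3.9217) = 98.6369 / 23.3731 = 4.22010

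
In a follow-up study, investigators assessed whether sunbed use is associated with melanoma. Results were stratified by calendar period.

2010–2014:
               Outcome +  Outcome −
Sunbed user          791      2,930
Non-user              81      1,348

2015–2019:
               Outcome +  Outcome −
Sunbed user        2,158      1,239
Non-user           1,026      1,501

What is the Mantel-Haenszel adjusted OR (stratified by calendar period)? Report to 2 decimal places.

OR_MH = Σ(aᵢdᵢ/nᵢ) / Σ(bᵢcᵢ/nᵢ), where nᵢ is the stratum total.
Stratum 1 (2010–2014): n = 5150; a·d/n = 791·1348/5150 = 207.0423; b·c/n = 2930·81/5150 = 46.0835
Stratum 2 (2015–2019): n = 5924; a·d/n = 2158·1501/5924 = 546.7856; b·c/n = 1239·1026/5924 = 214.5871
OR_MH = (207.0423 + 546.7856) / (46.0835 + 214.5871) = 753.8279 / 260.6706 = 2.89188

2.89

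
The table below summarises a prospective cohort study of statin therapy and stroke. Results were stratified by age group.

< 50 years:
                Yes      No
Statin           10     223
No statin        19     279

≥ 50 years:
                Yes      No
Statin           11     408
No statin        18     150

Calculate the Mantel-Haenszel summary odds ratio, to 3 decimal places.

OR_MH = Σ(aᵢdᵢ/nᵢ) / Σ(bᵢcᵢ/nᵢ), where nᵢ is the stratum total.
Stratum 1 (< 50 years): n = 531; a·d/n = 10·279/531 = 5.2542; b·c/n = 223·19/531 = 7.9793
Stratum 2 (≥ 50 years): n = 587; a·d/n = 11·150/587 = 2.8109; b·c/n = 408·18/587 = 12.5111
OR_MH = (5.2542 + 2.8109) / (7.9793 + 12.5111) = 8.0651 / 20.4904 = 0.39361

0.394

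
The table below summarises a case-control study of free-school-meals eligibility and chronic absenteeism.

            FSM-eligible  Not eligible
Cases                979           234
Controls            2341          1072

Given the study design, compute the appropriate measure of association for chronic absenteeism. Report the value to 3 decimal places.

Reading the table with exposure as columns: a = 979 (FSM-eligible, case), b = 2341 (FSM-eligible, non-case), c = 234 (Not eligible, case), d = 1072.
This is a case-control study: participants were sampled on outcome status, so risks in the source population cannot be estimated directly — relative risk is not valid here. The odds ratio is the appropriate measure.
OR = (a·d)/(b·c) = (979 × 1072) / (2341 × 234) = 1049488 / 547794 = 1.91584

1.916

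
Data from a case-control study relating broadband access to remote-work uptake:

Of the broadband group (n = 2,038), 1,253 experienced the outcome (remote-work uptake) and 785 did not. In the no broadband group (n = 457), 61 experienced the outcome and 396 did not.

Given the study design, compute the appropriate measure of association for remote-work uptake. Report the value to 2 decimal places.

From the description: a = 1253, b = 785, c = 61, d = 396.
This is a case-control study: participants were sampled on outcome status, so risks in the source population cannot be estimated directly — relative risk is not valid here. The odds ratio is the appropriate measure.
OR = (a·d)/(b·c) = (1253 × 396) / (785 × 61) = 496188 / 47885 = 10.36208

10.36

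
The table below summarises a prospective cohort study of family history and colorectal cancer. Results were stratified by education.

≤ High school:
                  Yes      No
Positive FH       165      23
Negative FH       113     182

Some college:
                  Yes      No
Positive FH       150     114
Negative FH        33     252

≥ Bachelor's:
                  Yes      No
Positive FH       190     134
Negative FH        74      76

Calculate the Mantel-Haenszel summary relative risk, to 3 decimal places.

RR_MH = Σ(aᵢ·n₀ᵢ/nᵢ) / Σ(cᵢ·n₁ᵢ/nᵢ), with n₁ᵢ = aᵢ+bᵢ (exposed), n₀ᵢ = cᵢ+dᵢ (unexposed), nᵢ = n₁ᵢ+n₀ᵢ.
Stratum 1 (≤ High school): n₁ = 188, n₀ = 295, n = 483; a·n₀/n = 165·295/483 = 100.7764; c·n₁/n = 113·188/483 = 43.9834
Stratum 2 (Some college): n₁ = 264, n₀ = 285, n = 549; a·n₀/n = 150·285/549 = 77.8689; c·n₁/n = 33·264/549 = 15.8689
Stratum 3 (≥ Bachelor's): n₁ = 324, n₀ = 150, n = 474; a·n₀/n = 190·150/474 = 60.1266; c·n₁/n = 74·324/474 = 50.5823
RR_MH = (100.7764 + 77.8689 + 60.1266) / (43.9834 + 15.8689 + 50.5823) = 238.7718 / 110.4346 = 2.16211

2.162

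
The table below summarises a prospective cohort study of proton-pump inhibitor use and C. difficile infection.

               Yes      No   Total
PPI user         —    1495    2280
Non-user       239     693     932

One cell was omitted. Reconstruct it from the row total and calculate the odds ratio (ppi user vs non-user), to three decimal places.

The missing cell is in the exposed row: 2280 − 1495 = 785.
So a = 785, b = 1495, c = 239, d = 693.
OR = (a·d)/(b·c) = (785 × 693) / (1495 × 239) = 544005 / 357305 = 1.52252

1.523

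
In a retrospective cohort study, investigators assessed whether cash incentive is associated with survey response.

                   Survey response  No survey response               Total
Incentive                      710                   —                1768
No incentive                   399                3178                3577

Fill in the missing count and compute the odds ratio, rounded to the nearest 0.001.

The missing cell is in the exposed row: 1768 − 710 = 1058.
So a = 710, b = 1058, c = 399, d = 3178.
OR = (a·d)/(b·c) = (710 × 3178) / (1058 × 399) = 2256380 / 422142 = 5.34507

5.345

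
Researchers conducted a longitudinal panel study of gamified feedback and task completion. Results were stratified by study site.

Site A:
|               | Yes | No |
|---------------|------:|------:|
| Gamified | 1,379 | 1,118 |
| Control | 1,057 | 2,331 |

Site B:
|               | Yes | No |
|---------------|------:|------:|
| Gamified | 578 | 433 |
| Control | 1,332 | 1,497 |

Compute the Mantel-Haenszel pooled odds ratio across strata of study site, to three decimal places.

2.198

OR_MH = Σ(aᵢdᵢ/nᵢ) / Σ(bᵢcᵢ/nᵢ), where nᵢ is the stratum total.
Stratum 1 (Site A): n = 5885; a·d/n = 1379·2331/5885 = 546.2105; b·c/n = 1118·1057/5885 = 200.8031
Stratum 2 (Site B): n = 3840; a·d/n = 578·1497/3840 = 225.3297; b·c/n = 433·1332/3840 = 150.1969
OR_MH = (546.2105 + 225.3297) / (200.8031 + 150.1969) = 771.5402 / 350.9999 = 2.19812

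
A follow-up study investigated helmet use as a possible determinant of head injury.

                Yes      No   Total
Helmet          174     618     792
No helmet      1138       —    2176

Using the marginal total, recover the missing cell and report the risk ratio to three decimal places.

The missing cell is in the unexposed row: 2176 − 1138 = 1038.
So a = 174, b = 618, c = 1138, d = 1038.
RR = [a/(a+b)] / [c/(c+d)] = (174/792) / (1138/2176) = 0.21970/0.52298 = 0.42009

0.420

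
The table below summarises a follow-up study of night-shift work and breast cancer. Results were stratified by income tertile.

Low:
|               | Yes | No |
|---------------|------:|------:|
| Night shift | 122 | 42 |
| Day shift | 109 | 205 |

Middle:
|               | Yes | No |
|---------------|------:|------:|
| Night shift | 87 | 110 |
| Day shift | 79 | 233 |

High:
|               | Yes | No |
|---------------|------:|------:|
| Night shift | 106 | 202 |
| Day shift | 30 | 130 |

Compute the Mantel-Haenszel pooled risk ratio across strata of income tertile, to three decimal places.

RR_MH = Σ(aᵢ·n₀ᵢ/nᵢ) / Σ(cᵢ·n₁ᵢ/nᵢ), with n₁ᵢ = aᵢ+bᵢ (exposed), n₀ᵢ = cᵢ+dᵢ (unexposed), nᵢ = n₁ᵢ+n₀ᵢ.
Stratum 1 (Low): n₁ = 164, n₀ = 314, n = 478; a·n₀/n = 122·314/478 = 80.1423; c·n₁/n = 109·164/478 = 37.3975
Stratum 2 (Middle): n₁ = 197, n₀ = 312, n = 509; a·n₀/n = 87·312/509 = 53.3281; c·n₁/n = 79·197/509 = 30.5756
Stratum 3 (High): n₁ = 308, n₀ = 160, n = 468; a·n₀/n = 106·160/468 = 36.2393; c·n₁/n = 30·308/468 = 19.7436
RR_MH = (80.1423 + 53.3281 + 36.2393) / (37.3975 + 30.5756 + 19.7436) = 169.7097 / 87.7167 = 1.93475

1.935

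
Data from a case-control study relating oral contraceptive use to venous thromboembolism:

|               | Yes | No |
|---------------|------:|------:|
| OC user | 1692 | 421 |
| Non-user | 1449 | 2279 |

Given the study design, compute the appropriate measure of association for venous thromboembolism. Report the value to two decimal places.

6.32

Cells: a = 1692, b = 421, c = 1449, d = 2279.
This is a case-control study: participants were sampled on outcome status, so risks in the source population cannot be estimated directly — relative risk is not valid here. The odds ratio is the appropriate measure.
OR = (a·d)/(b·c) = (1692 × 2279) / (421 × 1449) = 3856068 / 610029 = 6.32112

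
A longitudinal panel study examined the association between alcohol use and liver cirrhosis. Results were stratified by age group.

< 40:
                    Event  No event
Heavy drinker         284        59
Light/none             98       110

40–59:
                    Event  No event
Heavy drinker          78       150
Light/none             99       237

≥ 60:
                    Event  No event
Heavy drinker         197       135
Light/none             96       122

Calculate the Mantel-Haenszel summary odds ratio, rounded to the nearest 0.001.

OR_MH = Σ(aᵢdᵢ/nᵢ) / Σ(bᵢcᵢ/nᵢ), where nᵢ is the stratum total.
Stratum 1 (< 40): n = 551; a·d/n = 284·110/551 = 56.6969; b·c/n = 59·98/551 = 10.4936
Stratum 2 (40–59): n = 564; a·d/n = 78·237/564 = 32.7766; b·c/n = 150·99/564 = 26.3298
Stratum 3 (≥ 60): n = 550; a·d/n = 197·122/550 = 43.6982; b·c/n = 135·96/550 = 23.5636
OR_MH = (56.6969 + 32.7766 + 43.6982) / (10.4936 + 26.3298 + 23.5636) = 133.1717 / 60.3871 = 2.20530

2.205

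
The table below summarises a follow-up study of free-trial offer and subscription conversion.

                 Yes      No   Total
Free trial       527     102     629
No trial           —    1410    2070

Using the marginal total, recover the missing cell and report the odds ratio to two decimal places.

The missing cell is in the unexposed row: 2070 − 1410 = 660.
So a = 527, b = 102, c = 660, d = 1410.
OR = (a·d)/(b·c) = (527 × 1410) / (102 × 660) = 743070 / 67320 = 11.03788

11.04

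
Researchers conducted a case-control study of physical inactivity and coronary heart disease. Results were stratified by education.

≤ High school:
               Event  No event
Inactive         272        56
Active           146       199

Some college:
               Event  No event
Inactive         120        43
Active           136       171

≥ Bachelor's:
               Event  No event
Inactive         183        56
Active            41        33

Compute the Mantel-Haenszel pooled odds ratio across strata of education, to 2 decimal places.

4.49

OR_MH = Σ(aᵢdᵢ/nᵢ) / Σ(bᵢcᵢ/nᵢ), where nᵢ is the stratum total.
Stratum 1 (≤ High school): n = 673; a·d/n = 272·199/673 = 80.4279; b·c/n = 56·146/673 = 12.1486
Stratum 2 (Some college): n = 470; a·d/n = 120·171/470 = 43.6596; b·c/n = 43·136/470 = 12.4426
Stratum 3 (≥ Bachelor's): n = 313; a·d/n = 183·33/313 = 19.2939; b·c/n = 56·41/313 = 7.3355
OR_MH = (80.4279 + 43.6596 + 19.2939) / (12.1486 + 12.4426 + 7.3355) = 143.3814 / 31.9266 = 4.49097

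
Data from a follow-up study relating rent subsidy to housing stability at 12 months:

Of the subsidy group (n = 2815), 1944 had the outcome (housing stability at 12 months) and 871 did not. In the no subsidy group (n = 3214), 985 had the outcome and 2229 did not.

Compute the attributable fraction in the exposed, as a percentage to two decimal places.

From the description: a = 1944, b = 871, c = 985, d = 2229.
Risk in exposed = 1944/2815 = 0.69059; risk in unexposed = 985/3214 = 0.30647.
RR = 0.69059/0.30647 = 2.25334
AR% = (RR − 1)/RR × 100 = (2.25334 − 1)/2.25334 × 100 = 55.6215%

55.62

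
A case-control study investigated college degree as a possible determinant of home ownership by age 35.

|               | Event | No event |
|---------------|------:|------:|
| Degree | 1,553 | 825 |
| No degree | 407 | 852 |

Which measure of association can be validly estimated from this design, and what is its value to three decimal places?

Cells: a = 1553, b = 825, c = 407, d = 852.
This is a case-control study: participants were sampled on outcome status, so risks in the source population cannot be estimated directly — relative risk is not valid here. The odds ratio is the appropriate measure.
OR = (a·d)/(b·c) = (1553 × 852) / (825 × 407) = 1323156 / 335775 = 3.94060

3.941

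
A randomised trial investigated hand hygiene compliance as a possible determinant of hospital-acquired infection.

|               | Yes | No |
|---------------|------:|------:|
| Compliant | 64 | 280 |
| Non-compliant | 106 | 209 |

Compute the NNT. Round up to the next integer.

7

Risk in treated group = 64/344 = 0.18605; risk in control = 106/315 = 0.33651.
Absolute risk reduction = 0.33651 − 0.18605 = 0.15046
NNT = 1 / ARR = 1 / 0.15046 = 6.646 → round up → 7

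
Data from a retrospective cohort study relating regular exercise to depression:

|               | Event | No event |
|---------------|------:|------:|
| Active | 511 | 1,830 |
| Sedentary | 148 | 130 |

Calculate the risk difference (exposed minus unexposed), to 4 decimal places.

Cells: a = 511, b = 1830, c = 148, d = 130.
Risk in exposed = 511/2341 = 0.218283; risk in unexposed = 148/278 = 0.532374.
Risk difference = 0.218283 − 0.532374 = -0.314091

-0.3141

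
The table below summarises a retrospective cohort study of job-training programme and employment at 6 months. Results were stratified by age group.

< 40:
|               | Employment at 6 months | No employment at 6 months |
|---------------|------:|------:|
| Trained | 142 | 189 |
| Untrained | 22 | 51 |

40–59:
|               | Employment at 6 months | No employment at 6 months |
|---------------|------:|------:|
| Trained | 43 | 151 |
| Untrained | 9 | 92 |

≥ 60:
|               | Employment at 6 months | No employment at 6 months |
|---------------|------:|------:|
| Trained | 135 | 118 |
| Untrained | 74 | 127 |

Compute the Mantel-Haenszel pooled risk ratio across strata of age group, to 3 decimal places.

RR_MH = Σ(aᵢ·n₀ᵢ/nᵢ) / Σ(cᵢ·n₁ᵢ/nᵢ), with n₁ᵢ = aᵢ+bᵢ (exposed), n₀ᵢ = cᵢ+dᵢ (unexposed), nᵢ = n₁ᵢ+n₀ᵢ.
Stratum 1 (< 40): n₁ = 331, n₀ = 73, n = 404; a·n₀/n = 142·73/404 = 25.6584; c·n₁/n = 22·331/404 = 18.0248
Stratum 2 (40–59): n₁ = 194, n₀ = 101, n = 295; a·n₀/n = 43·101/295 = 14.7220; c·n₁/n = 9·194/295 = 5.9186
Stratum 3 (≥ 60): n₁ = 253, n₀ = 201, n = 454; a·n₀/n = 135·201/454 = 59.7687; c·n₁/n = 74·253/454 = 41.2379
RR_MH = (25.6584 + 14.7220 + 59.7687) / (18.0248 + 5.9186 + 41.2379) = 100.1492 / 65.1813 = 1.53647

1.536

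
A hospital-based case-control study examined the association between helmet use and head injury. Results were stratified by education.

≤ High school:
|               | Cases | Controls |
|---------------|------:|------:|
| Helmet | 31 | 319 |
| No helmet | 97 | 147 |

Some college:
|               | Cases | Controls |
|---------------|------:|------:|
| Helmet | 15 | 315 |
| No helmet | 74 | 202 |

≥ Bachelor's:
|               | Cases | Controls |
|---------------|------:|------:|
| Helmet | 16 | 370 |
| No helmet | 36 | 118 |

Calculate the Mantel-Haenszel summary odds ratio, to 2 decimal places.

OR_MH = Σ(aᵢdᵢ/nᵢ) / Σ(bᵢcᵢ/nᵢ), where nᵢ is the stratum total.
Stratum 1 (≤ High school): n = 594; a·d/n = 31·147/594 = 7.6717; b·c/n = 319·97/594 = 52.0926
Stratum 2 (Some college): n = 606; a·d/n = 15·202/606 = 5.0000; b·c/n = 315·74/606 = 38.4653
Stratum 3 (≥ Bachelor's): n = 540; a·d/n = 16·118/540 = 3.4963; b·c/n = 370·36/540 = 24.6667
OR_MH = (7.6717 + 5.0000 + 3.4963) / (52.0926 + 38.4653 + 24.6667) = 16.1680 / 115.2246 = 0.14032

0.14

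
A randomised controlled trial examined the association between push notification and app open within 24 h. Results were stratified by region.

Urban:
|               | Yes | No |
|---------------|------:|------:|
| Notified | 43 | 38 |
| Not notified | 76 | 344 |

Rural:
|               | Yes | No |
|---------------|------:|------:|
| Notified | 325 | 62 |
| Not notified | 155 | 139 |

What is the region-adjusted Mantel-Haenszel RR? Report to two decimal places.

RR_MH = Σ(aᵢ·n₀ᵢ/nᵢ) / Σ(cᵢ·n₁ᵢ/nᵢ), with n₁ᵢ = aᵢ+bᵢ (exposed), n₀ᵢ = cᵢ+dᵢ (unexposed), nᵢ = n₁ᵢ+n₀ᵢ.
Stratum 1 (Urban): n₁ = 81, n₀ = 420, n = 501; a·n₀/n = 43·420/501 = 36.0479; c·n₁/n = 76·81/501 = 12.2874
Stratum 2 (Rural): n₁ = 387, n₀ = 294, n = 681; a·n₀/n = 325·294/681 = 140.3084; c·n₁/n = 155·387/681 = 88.0837
RR_MH = (36.0479 + 140.3084) / (12.2874 + 88.0837) = 176.3563 / 100.3711 = 1.75704

1.76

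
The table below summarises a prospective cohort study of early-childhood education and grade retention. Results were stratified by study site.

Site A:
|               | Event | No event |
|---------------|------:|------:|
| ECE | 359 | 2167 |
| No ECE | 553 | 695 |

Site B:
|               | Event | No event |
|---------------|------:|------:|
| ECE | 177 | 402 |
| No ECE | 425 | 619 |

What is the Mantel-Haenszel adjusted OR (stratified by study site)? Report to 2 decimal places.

OR_MH = Σ(aᵢdᵢ/nᵢ) / Σ(bᵢcᵢ/nᵢ), where nᵢ is the stratum total.
Stratum 1 (Site A): n = 3774; a·d/n = 359·695/3774 = 66.1116; b·c/n = 2167·553/3774 = 317.5281
Stratum 2 (Site B): n = 1623; a·d/n = 177·619/1623 = 67.5065; b·c/n = 402·425/1623 = 105.2680
OR_MH = (66.1116 + 67.5065) / (317.5281 + 105.2680) = 133.6180 / 422.7961 = 0.31603

0.32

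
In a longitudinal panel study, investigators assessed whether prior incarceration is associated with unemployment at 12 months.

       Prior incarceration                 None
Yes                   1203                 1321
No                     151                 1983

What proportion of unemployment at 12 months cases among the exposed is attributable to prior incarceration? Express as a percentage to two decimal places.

55.00

Reading the table with exposure as columns: a = 1203 (Prior incarceration, case), b = 151 (Prior incarceration, non-case), c = 1321 (None, case), d = 1983.
Risk in exposed = 1203/1354 = 0.88848; risk in unexposed = 1321/3304 = 0.39982.
RR = 0.88848/0.39982 = 2.22221
AR% = (RR − 1)/RR × 100 = (2.22221 − 1)/2.22221 × 100 = 54.9997%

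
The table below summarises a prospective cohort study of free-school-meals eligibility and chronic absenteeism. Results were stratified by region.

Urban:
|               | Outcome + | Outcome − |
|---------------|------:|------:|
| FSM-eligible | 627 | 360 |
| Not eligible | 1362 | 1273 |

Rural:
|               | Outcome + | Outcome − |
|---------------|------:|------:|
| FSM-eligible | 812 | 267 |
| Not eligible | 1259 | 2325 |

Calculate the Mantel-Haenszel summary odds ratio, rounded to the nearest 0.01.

3.01

OR_MH = Σ(aᵢdᵢ/nᵢ) / Σ(bᵢcᵢ/nᵢ), where nᵢ is the stratum total.
Stratum 1 (Urban): n = 3622; a·d/n = 627·1273/3622 = 220.3675; b·c/n = 360·1362/3622 = 135.3727
Stratum 2 (Rural): n = 4663; a·d/n = 812·2325/4663 = 404.8681; b·c/n = 267·1259/4663 = 72.0894
OR_MH = (220.3675 + 404.8681) / (135.3727 + 72.0894) = 625.2356 / 207.4621 = 3.01373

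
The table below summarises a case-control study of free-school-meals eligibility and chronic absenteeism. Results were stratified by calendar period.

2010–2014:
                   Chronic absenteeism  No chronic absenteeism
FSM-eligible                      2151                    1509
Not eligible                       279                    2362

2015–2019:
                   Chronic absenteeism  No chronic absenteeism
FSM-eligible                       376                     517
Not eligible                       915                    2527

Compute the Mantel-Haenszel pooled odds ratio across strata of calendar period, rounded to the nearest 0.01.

OR_MH = Σ(aᵢdᵢ/nᵢ) / Σ(bᵢcᵢ/nᵢ), where nᵢ is the stratum total.
Stratum 1 (2010–2014): n = 6301; a·d/n = 2151·2362/6301 = 806.3263; b·c/n = 1509·279/6301 = 66.8165
Stratum 2 (2015–2019): n = 4335; a·d/n = 376·2527/4335 = 219.1815; b·c/n = 517·915/4335 = 109.1246
OR_MH = (806.3263 + 219.1815) / (66.8165 + 109.1246) = 1025.5078 / 175.9411 = 5.82870

5.83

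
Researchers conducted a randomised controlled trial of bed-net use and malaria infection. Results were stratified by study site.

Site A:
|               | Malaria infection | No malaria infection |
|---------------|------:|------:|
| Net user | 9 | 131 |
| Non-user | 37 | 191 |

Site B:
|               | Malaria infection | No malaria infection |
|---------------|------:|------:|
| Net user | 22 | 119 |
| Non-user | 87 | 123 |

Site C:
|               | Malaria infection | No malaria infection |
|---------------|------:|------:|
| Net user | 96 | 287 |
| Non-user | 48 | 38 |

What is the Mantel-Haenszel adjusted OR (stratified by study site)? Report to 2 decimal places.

0.28

OR_MH = Σ(aᵢdᵢ/nᵢ) / Σ(bᵢcᵢ/nᵢ), where nᵢ is the stratum total.
Stratum 1 (Site A): n = 368; a·d/n = 9·191/368 = 4.6712; b·c/n = 131·37/368 = 13.1712
Stratum 2 (Site B): n = 351; a·d/n = 22·123/351 = 7.7094; b·c/n = 119·87/351 = 29.4957
Stratum 3 (Site C): n = 469; a·d/n = 96·38/469 = 7.7783; b·c/n = 287·48/469 = 29.3731
OR_MH = (4.6712 + 7.7094 + 7.7783) / (13.1712 + 29.4957 + 29.3731) = 20.1588 / 72.0401 = 0.27983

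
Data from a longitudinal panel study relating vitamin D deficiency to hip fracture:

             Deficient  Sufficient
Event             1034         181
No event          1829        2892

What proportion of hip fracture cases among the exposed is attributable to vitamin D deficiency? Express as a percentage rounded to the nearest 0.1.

Reading the table with exposure as columns: a = 1034 (Deficient, case), b = 1829 (Deficient, non-case), c = 181 (Sufficient, case), d = 2892.
Risk in exposed = 1034/2863 = 0.36116; risk in unexposed = 181/3073 = 0.05890.
RR = 0.36116/0.05890 = 6.13173
AR% = (RR − 1)/RR × 100 = (6.13173 − 1)/6.13173 × 100 = 83.6914%

83.7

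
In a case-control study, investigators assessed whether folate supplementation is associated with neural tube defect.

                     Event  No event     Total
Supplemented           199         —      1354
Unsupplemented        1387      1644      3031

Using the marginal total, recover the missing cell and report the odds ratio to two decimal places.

The missing cell is in the exposed row: 1354 − 199 = 1155.
So a = 199, b = 1155, c = 1387, d = 1644.
OR = (a·d)/(b·c) = (199 × 1644) / (1155 × 1387) = 327156 / 1601985 = 0.20422

0.20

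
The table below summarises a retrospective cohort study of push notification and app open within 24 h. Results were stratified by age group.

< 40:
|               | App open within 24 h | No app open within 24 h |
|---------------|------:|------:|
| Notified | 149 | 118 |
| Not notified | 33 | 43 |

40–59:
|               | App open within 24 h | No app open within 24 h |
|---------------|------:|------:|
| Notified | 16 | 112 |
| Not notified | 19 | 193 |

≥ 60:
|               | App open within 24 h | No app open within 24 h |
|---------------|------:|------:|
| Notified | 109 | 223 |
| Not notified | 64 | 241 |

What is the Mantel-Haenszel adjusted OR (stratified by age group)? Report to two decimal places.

1.72

OR_MH = Σ(aᵢdᵢ/nᵢ) / Σ(bᵢcᵢ/nᵢ), where nᵢ is the stratum total.
Stratum 1 (< 40): n = 343; a·d/n = 149·43/343 = 18.6793; b·c/n = 118·33/343 = 11.3528
Stratum 2 (40–59): n = 340; a·d/n = 16·193/340 = 9.0824; b·c/n = 112·19/340 = 6.2588
Stratum 3 (≥ 60): n = 637; a·d/n = 109·241/637 = 41.2386; b·c/n = 223·64/637 = 22.4050
OR_MH = (18.6793 + 9.0824 + 41.2386) / (11.3528 + 6.2588 + 22.4050) = 69.0003 / 40.0166 = 1.72429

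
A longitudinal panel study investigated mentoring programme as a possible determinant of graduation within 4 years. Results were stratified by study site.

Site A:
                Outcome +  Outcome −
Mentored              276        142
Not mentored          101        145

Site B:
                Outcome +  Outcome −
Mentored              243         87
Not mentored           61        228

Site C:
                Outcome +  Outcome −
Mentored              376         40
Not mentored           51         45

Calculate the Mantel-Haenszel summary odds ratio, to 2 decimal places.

OR_MH = Σ(aᵢdᵢ/nᵢ) / Σ(bᵢcᵢ/nᵢ), where nᵢ is the stratum total.
Stratum 1 (Site A): n = 664; a·d/n = 276·145/664 = 60.2711; b·c/n = 142·101/664 = 21.5994
Stratum 2 (Site B): n = 619; a·d/n = 243·228/619 = 89.5057; b·c/n = 87·61/619 = 8.5735
Stratum 3 (Site C): n = 512; a·d/n = 376·45/512 = 33.0469; b·c/n = 40·51/512 = 3.9844
OR_MH = (60.2711 + 89.5057 + 33.0469) / (21.5994 + 8.5735 + 3.9844) = 182.8236 / 34.1573 = 5.35241

5.35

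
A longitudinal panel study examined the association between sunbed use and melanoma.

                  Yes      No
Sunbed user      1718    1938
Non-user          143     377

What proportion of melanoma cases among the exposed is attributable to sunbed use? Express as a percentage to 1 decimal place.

41.5

Cells: a = 1718, b = 1938, c = 143, d = 377.
Risk in exposed = 1718/3656 = 0.46991; risk in unexposed = 143/520 = 0.27500.
RR = 0.46991/0.27500 = 1.70877
AR% = (RR − 1)/RR × 100 = (1.70877 − 1)/1.70877 × 100 = 41.4785%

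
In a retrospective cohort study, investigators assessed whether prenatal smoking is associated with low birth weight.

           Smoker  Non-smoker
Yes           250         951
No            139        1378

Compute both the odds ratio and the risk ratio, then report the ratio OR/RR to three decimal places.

1.656

Reading the table with exposure as columns: a = 250 (Smoker, case), b = 139 (Smoker, non-case), c = 951 (Non-smoker, case), d = 1378.
OR = (250·1378)/(139·951) = 344500/132189 = 2.60612
Risk in exposed = 250/389 = 0.64267; risk in unexposed = 951/2329 = 0.40833; RR = 1.57391
OR/RR = 2.60612 / 1.57391 = 1.65583
The outcome is not rare, so the OR lies further from 1 than the RR.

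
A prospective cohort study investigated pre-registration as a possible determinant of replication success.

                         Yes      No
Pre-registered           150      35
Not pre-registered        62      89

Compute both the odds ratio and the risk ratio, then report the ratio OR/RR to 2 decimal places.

Cells: a = 150, b = 35, c = 62, d = 89.
OR = (150·89)/(35·62) = 13350/2170 = 6.15207
Risk in exposed = 150/185 = 0.81081; risk in unexposed = 62/151 = 0.41060; RR = 1.97472
OR/RR = 6.15207 / 1.97472 = 3.11542
The outcome is not rare, so the OR lies further from 1 than the RR.

3.12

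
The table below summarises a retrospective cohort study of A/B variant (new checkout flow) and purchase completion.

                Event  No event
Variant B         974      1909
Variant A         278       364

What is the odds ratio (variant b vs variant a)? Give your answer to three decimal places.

Cells: a = 974, b = 1909, c = 278, d = 364.
OR = (a·d)/(b·c) = (974 × 364) / (1909 × 278) = 354536 / 530702 = 0.66805
Exposure is associated with lower odds of purchase completion (OR = 0.67 < 1).

0.668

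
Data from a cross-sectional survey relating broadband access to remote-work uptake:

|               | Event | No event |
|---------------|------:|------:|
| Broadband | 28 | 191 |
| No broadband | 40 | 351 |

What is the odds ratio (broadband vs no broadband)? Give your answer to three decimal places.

1.286

Cells: a = 28, b = 191, c = 40, d = 351.
OR = (a·d)/(b·c) = (28 × 351) / (191 × 40) = 9828 / 7640 = 1.28639
The odds of remote-work uptake are about 1.29 times as high in the broadband group.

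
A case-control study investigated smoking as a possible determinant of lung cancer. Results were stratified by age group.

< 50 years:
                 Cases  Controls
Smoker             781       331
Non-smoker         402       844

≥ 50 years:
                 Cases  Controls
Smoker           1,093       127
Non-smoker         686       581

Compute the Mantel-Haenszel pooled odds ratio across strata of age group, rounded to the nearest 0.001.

5.848

OR_MH = Σ(aᵢdᵢ/nᵢ) / Σ(bᵢcᵢ/nᵢ), where nᵢ is the stratum total.
Stratum 1 (< 50 years): n = 2358; a·d/n = 781·844/2358 = 279.5437; b·c/n = 331·402/2358 = 56.4300
Stratum 2 (≥ 50 years): n = 2487; a·d/n = 1093·581/2487 = 255.3410; b·c/n = 127·686/2487 = 35.0310
OR_MH = (279.5437 + 255.3410) / (56.4300 + 35.0310) = 534.8847 / 91.4610 = 5.84823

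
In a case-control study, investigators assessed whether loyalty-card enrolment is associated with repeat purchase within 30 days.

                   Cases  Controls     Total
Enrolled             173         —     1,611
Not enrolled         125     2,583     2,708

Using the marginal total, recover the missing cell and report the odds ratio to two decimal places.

2.49

The missing cell is in the exposed row: 1611 − 173 = 1438.
So a = 173, b = 1438, c = 125, d = 2583.
OR = (a·d)/(b·c) = (173 × 2583) / (1438 × 125) = 446859 / 179750 = 2.48600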